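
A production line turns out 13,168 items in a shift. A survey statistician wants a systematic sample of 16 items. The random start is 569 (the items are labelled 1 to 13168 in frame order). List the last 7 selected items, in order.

7976, 8799, 9622, 10445, 11268, 12091, 12914

k = N/n = 13168/16 = 823
10th selection = 569 + 9×823 = 7976
11th: 7976 + 823 = 8799
12th: 8799 + 823 = 9622
13th: 9622 + 823 = 10445
14th: 10445 + 823 = 11268
15th: 11268 + 823 = 12091
16th: 12091 + 823 = 12914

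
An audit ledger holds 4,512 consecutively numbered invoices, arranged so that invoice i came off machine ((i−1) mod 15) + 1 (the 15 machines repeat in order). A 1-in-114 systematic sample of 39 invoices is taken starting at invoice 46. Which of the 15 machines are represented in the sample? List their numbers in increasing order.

Consecutive selections differ by k = 114, so their machine numbers differ by 114 mod 15 = 9.
gcd(114, 15) = 3, so the sample visits 15/3 = 5 distinct residues mod 15.
Start 46 is machine 1; the machines hit are 1, 4, 7, 10, 13.

1, 4, 7, 10, 13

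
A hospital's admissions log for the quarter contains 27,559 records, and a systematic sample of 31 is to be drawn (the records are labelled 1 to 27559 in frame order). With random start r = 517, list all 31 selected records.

517, 1406, 2295, 3184, 4073, 4962, 5851, 6740, 7629, 8518, 9407, 10296, 11185, 12074, 12963, 13852, 14741, 15630, 16519, 17408, 18297, 19186, 20075, 20964, 21853, 22742, 23631, 24520, 25409, 26298, 27187

k = N/n = 27559/31 = 889
record 1: 517
record 2: 517 + 889 = 1406
record 3: 1406 + 889 = 2295
record 4: 2295 + 889 = 3184
record 5: 3184 + 889 = 4073
record 6: 4073 + 889 = 4962
record 7: 4962 + 889 = 5851
record 8: 5851 + 889 = 6740
record 9: 6740 + 889 = 7629
record 10: 7629 + 889 = 8518
record 11: 8518 + 889 = 9407
record 12: 9407 + 889 = 10296
record 13: 10296 + 889 = 11185
record 14: 11185 + 889 = 12074
record 15: 12074 + 889 = 12963
record 16: 12963 + 889 = 13852
record 17: 13852 + 889 = 14741
record 18: 14741 + 889 = 15630
record 19: 15630 + 889 = 16519
record 20: 16519 + 889 = 17408
record 21: 17408 + 889 = 18297
record 22: 18297 + 889 = 19186
record 23: 19186 + 889 = 20075
record 24: 20075 + 889 = 20964
record 25: 20964 + 889 = 21853
record 26: 21853 + 889 = 22742
record 27: 22742 + 889 = 23631
record 28: 23631 + 889 = 24520
record 29: 24520 + 889 = 25409
record 30: 25409 + 889 = 26298
record 31: 26298 + 889 = 27187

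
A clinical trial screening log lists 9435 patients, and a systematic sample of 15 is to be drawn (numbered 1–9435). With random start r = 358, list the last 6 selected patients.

6019, 6648, 7277, 7906, 8535, 9164

k = N/n = 9435/15 = 629
10th selection = 358 + 9×629 = 6019
11th: 6019 + 629 = 6648
12th: 6648 + 629 = 7277
13th: 7277 + 629 = 7906
14th: 7906 + 629 = 8535
15th: 8535 + 629 = 9164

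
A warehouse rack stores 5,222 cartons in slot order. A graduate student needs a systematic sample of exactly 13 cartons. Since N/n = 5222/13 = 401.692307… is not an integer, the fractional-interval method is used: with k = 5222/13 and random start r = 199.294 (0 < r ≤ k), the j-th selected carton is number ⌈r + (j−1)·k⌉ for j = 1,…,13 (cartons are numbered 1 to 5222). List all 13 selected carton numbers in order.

200, 601, 1003, 1405, 1807, 2208, 2610, 3012, 3413, 3815, 4217, 4618, 5020

j=1: r + 0k = 199.294 → ⌈·⌉ = 200
j=2: r + 1k = 600.986307… → ⌈·⌉ = 601
j=3: r + 2k = 1002.678615… → ⌈·⌉ = 1003
j=4: r + 3k = 1404.370923… → ⌈·⌉ = 1405
j=5: r + 4k = 1806.063230… → ⌈·⌉ = 1807
j=6: r + 5k = 2207.755538… → ⌈·⌉ = 2208
j=7: r + 6k = 2609.447846… → ⌈·⌉ = 2610
j=8: r + 7k = 3011.140153… → ⌈·⌉ = 3012
j=9: r + 8k = 3412.832461… → ⌈·⌉ = 3413
j=10: r + 9k = 3814.524769… → ⌈·⌉ = 3815
j=11: r + 10k = 4216.217076… → ⌈·⌉ = 4217
j=12: r + 11k = 4617.909384… → ⌈·⌉ = 4618
j=13: r + 12k = 5019.601692… → ⌈·⌉ = 5020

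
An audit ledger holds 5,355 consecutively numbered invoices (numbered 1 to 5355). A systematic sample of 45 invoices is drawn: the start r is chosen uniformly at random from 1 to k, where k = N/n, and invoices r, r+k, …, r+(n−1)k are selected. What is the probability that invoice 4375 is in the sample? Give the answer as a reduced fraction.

1/119

k = 5355/45 = 119.
Invoice 4375 is selected iff r ≡ 4375 (mod 119); exactly one such r in {1,…,119}.
Inclusion probability = 1/119.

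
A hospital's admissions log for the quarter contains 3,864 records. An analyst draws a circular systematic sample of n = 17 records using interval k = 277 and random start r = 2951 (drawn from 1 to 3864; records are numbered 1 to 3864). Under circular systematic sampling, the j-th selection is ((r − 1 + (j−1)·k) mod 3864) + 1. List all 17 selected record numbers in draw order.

2951, 3228, 3505, 3782, 195, 472, 749, 1026, 1303, 1580, 1857, 2134, 2411, 2688, 2965, 3242, 3519

Selection 1: 2951
Selection 2: 2951 + 277 = 3228
Selection 3: 3228 + 277 = 3505
Selection 4: 3505 + 277 = 3782
Selection 5: 3782 + 277 = 4059 → 4059 − 3864 = 195
Selection 6: 195 + 277 = 472
Selection 7: 472 + 277 = 749
Selection 8: 749 + 277 = 1026
Selection 9: 1026 + 277 = 1303
Selection 10: 1303 + 277 = 1580
Selection 11: 1580 + 277 = 1857
Selection 12: 1857 + 277 = 2134
Selection 13: 2134 + 277 = 2411
Selection 14: 2411 + 277 = 2688
Selection 15: 2688 + 277 = 2965
Selection 16: 2965 + 277 = 3242
Selection 17: 3242 + 277 = 3519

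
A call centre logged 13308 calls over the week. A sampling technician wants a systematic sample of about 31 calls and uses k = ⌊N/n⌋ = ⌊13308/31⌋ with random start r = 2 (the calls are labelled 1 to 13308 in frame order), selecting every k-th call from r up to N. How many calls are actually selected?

k = ⌊13308/31⌋ = 429
Achieved size = ⌊(13308 − 2)/429⌋ + 1 = ⌊13306/429⌋ + 1 = 31 + 1 = 32
(last selection: 2 + 31×429 = 13301 ≤ 13308; next would be 13730 > 13308)

32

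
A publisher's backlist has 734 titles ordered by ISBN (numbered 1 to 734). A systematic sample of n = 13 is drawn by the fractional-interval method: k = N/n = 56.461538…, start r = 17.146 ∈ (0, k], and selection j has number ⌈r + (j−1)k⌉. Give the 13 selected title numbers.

j=1: r + 0k = 17.146 → ⌈·⌉ = 18
j=2: r + 1k = 73.607538… → ⌈·⌉ = 74
j=3: r + 2k = 130.069076… → ⌈·⌉ = 131
j=4: r + 3k = 186.530615… → ⌈·⌉ = 187
j=5: r + 4k = 242.992153… → ⌈·⌉ = 243
j=6: r + 5k = 299.453692… → ⌈·⌉ = 300
j=7: r + 6k = 355.915230… → ⌈·⌉ = 356
j=8: r + 7k = 412.376769… → ⌈·⌉ = 413
j=9: r + 8k = 468.838307… → ⌈·⌉ = 469
j=10: r + 9k = 525.299846… → ⌈·⌉ = 526
j=11: r + 10k = 581.761384… → ⌈·⌉ = 582
j=12: r + 11k = 638.222923… → ⌈·⌉ = 639
j=13: r + 12k = 694.684461… → ⌈·⌉ = 695

18, 74, 131, 187, 243, 300, 356, 413, 469, 526, 582, 639, 695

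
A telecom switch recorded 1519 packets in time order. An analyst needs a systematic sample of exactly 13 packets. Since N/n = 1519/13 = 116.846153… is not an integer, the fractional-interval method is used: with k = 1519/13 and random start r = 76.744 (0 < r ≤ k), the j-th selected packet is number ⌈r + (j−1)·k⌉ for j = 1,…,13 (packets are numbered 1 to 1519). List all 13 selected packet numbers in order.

j=1: r + 0k = 76.744 → ⌈·⌉ = 77
j=2: r + 1k = 193.590153… → ⌈·⌉ = 194
j=3: r + 2k = 310.436307… → ⌈·⌉ = 311
j=4: r + 3k = 427.282461… → ⌈·⌉ = 428
j=5: r + 4k = 544.128615… → ⌈·⌉ = 545
j=6: r + 5k = 660.974769… → ⌈·⌉ = 661
j=7: r + 6k = 777.820923… → ⌈·⌉ = 778
j=8: r + 7k = 894.667076… → ⌈·⌉ = 895
j=9: r + 8k = 1011.513230… → ⌈·⌉ = 1012
j=10: r + 9k = 1128.359384… → ⌈·⌉ = 1129
j=11: r + 10k = 1245.205538… → ⌈·⌉ = 1246
j=12: r + 11k = 1362.051692… → ⌈·⌉ = 1363
j=13: r + 12k = 1478.897846… → ⌈·⌉ = 1479

77, 194, 311, 428, 545, 661, 778, 895, 1012, 1129, 1246, 1363, 1479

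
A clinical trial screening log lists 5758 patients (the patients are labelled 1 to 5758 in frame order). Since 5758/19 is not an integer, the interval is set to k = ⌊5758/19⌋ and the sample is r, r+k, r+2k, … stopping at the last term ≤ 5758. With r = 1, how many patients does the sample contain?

20

k = ⌊5758/19⌋ = 303
Achieved size = ⌊(5758 − 1)/303⌋ + 1 = ⌊5757/303⌋ + 1 = 19 + 1 = 20
(last selection: 1 + 19×303 = 5758 ≤ 5758; next would be 6061 > 5758)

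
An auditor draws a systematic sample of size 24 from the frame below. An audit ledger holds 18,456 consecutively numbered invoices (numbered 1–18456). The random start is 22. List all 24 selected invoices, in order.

k = N/n = 18456/24 = 769
invoice 1: 22
invoice 2: 22 + 769 = 791
invoice 3: 791 + 769 = 1560
invoice 4: 1560 + 769 = 2329
invoice 5: 2329 + 769 = 3098
invoice 6: 3098 + 769 = 3867
invoice 7: 3867 + 769 = 4636
invoice 8: 4636 + 769 = 5405
invoice 9: 5405 + 769 = 6174
invoice 10: 6174 + 769 = 6943
invoice 11: 6943 + 769 = 7712
invoice 12: 7712 + 769 = 8481
invoice 13: 8481 + 769 = 9250
invoice 14: 9250 + 769 = 10019
invoice 15: 10019 + 769 = 10788
invoice 16: 10788 + 769 = 11557
invoice 17: 11557 + 769 = 12326
invoice 18: 12326 + 769 = 13095
invoice 19: 13095 + 769 = 13864
invoice 20: 13864 + 769 = 14633
invoice 21: 14633 + 769 = 15402
invoice 22: 15402 + 769 = 16171
invoice 23: 16171 + 769 = 16940
invoice 24: 16940 + 769 = 17709

22, 791, 1560, 2329, 3098, 3867, 4636, 5405, 6174, 6943, 7712, 8481, 9250, 10019, 10788, 11557, 12326, 13095, 13864, 14633, 15402, 16171, 16940, 17709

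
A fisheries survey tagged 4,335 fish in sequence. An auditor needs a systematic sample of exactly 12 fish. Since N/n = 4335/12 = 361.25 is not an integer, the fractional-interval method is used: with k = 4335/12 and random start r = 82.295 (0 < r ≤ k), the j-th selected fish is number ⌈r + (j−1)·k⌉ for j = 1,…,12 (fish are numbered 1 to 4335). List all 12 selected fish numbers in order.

83, 444, 805, 1167, 1528, 1889, 2250, 2612, 2973, 3334, 3695, 4057

j=1: r + 0k = 82.295 → ⌈·⌉ = 83
j=2: r + 1k = 443.545 → ⌈·⌉ = 444
j=3: r + 2k = 804.795 → ⌈·⌉ = 805
j=4: r + 3k = 1166.045 → ⌈·⌉ = 1167
j=5: r + 4k = 1527.295 → ⌈·⌉ = 1528
j=6: r + 5k = 1888.545 → ⌈·⌉ = 1889
j=7: r + 6k = 2249.795 → ⌈·⌉ = 2250
j=8: r + 7k = 2611.045 → ⌈·⌉ = 2612
j=9: r + 8k = 2972.295 → ⌈·⌉ = 2973
j=10: r + 9k = 3333.545 → ⌈·⌉ = 3334
j=11: r + 10k = 3694.795 → ⌈·⌉ = 3695
j=12: r + 11k = 4056.045 → ⌈·⌉ = 4057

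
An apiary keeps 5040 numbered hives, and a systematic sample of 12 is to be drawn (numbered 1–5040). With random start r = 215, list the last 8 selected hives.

1895, 2315, 2735, 3155, 3575, 3995, 4415, 4835

k = N/n = 5040/12 = 420
5th selection = 215 + 4×420 = 1895
6th: 1895 + 420 = 2315
7th: 2315 + 420 = 2735
8th: 2735 + 420 = 3155
9th: 3155 + 420 = 3575
10th: 3575 + 420 = 3995
11th: 3995 + 420 = 4415
12th: 4415 + 420 = 4835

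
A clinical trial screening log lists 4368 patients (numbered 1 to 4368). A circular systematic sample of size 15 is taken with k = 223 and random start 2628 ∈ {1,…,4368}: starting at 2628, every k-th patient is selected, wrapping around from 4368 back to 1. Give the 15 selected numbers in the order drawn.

Selection 1: 2628
Selection 2: 2628 + 223 = 2851
Selection 3: 2851 + 223 = 3074
Selection 4: 3074 + 223 = 3297
Selection 5: 3297 + 223 = 3520
Selection 6: 3520 + 223 = 3743
Selection 7: 3743 + 223 = 3966
Selection 8: 3966 + 223 = 4189
Selection 9: 4189 + 223 = 4412 → 4412 − 4368 = 44
Selection 10: 44 + 223 = 267
Selection 11: 267 + 223 = 490
Selection 12: 490 + 223 = 713
Selection 13: 713 + 223 = 936
Selection 14: 936 + 223 = 1159
Selection 15: 1159 + 223 = 1382

2628, 2851, 3074, 3297, 3520, 3743, 3966, 4189, 44, 267, 490, 713, 936, 1159, 1382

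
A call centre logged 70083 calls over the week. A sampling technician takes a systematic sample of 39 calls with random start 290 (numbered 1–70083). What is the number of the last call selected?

k = 70083/39 = 1797
39th selection = r + (39−1)·k = 290 + 38×1797 = 290 + 68286 = 68576

68576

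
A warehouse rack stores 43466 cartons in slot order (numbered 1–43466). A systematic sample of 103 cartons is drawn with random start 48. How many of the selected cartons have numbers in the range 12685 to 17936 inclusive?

k = 43466/103 = 422
First selection ≥ 12685: 48 + ⌈(12685−48)/422⌉·422 = 48 + 30×422 = 12708
Last selection ≤ 17936: 48 + ⌊(17936−48)/422⌋·422 = 48 + 42×422 = 17772
Count = 42 − 30 + 1 = 13

13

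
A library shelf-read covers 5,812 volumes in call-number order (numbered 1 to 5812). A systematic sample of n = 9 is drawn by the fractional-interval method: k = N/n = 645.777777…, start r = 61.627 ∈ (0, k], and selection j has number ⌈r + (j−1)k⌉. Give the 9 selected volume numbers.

62, 708, 1354, 1999, 2645, 3291, 3937, 4583, 5228

j=1: r + 0k = 61.627 → ⌈·⌉ = 62
j=2: r + 1k = 707.404777… → ⌈·⌉ = 708
j=3: r + 2k = 1353.182555… → ⌈·⌉ = 1354
j=4: r + 3k = 1998.960333… → ⌈·⌉ = 1999
j=5: r + 4k = 2644.738111… → ⌈·⌉ = 2645
j=6: r + 5k = 3290.515888… → ⌈·⌉ = 3291
j=7: r + 6k = 3936.293666… → ⌈·⌉ = 3937
j=8: r + 7k = 4582.071444… → ⌈·⌉ = 4583
j=9: r + 8k = 5227.849222… → ⌈·⌉ = 5228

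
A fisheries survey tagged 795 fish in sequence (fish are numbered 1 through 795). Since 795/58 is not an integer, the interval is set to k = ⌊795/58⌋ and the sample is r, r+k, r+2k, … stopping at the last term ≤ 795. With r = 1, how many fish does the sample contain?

62

k = ⌊795/58⌋ = 13
Achieved size = ⌊(795 − 1)/13⌋ + 1 = ⌊794/13⌋ + 1 = 61 + 1 = 62
(last selection: 1 + 61×13 = 794 ≤ 795; next would be 807 > 795)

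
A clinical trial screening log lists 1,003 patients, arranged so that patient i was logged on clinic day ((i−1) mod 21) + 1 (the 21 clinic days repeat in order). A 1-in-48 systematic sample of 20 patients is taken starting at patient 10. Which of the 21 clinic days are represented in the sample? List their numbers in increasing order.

1, 4, 7, 10, 13, 16, 19

Consecutive selections differ by k = 48, so their clinic day numbers differ by 48 mod 21 = 6.
gcd(48, 21) = 3, so the sample visits 21/3 = 7 distinct residues mod 21.
Start 10 is clinic day 10; the clinic days hit are 1, 4, 7, 10, 13, 16, 19.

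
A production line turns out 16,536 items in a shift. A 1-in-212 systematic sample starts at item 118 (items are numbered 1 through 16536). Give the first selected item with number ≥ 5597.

k = 212
Steps past start: ⌈(5597 − 118)/212⌉ = ⌈5479/212⌉ = 26
Selected item: 118 + 26×212 = 5630

5630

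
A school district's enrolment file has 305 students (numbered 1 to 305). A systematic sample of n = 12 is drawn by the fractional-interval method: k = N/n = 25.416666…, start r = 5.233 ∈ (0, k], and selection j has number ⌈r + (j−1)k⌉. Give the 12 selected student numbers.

j=1: r + 0k = 5.233 → ⌈·⌉ = 6
j=2: r + 1k = 30.649666… → ⌈·⌉ = 31
j=3: r + 2k = 56.066333… → ⌈·⌉ = 57
j=4: r + 3k = 81.483 → ⌈·⌉ = 82
j=5: r + 4k = 106.899666… → ⌈·⌉ = 107
j=6: r + 5k = 132.316333… → ⌈·⌉ = 133
j=7: r + 6k = 157.733 → ⌈·⌉ = 158
j=8: r + 7k = 183.149666… → ⌈·⌉ = 184
j=9: r + 8k = 208.566333… → ⌈·⌉ = 209
j=10: r + 9k = 233.983 → ⌈·⌉ = 234
j=11: r + 10k = 259.399666… → ⌈·⌉ = 260
j=12: r + 11k = 284.816333… → ⌈·⌉ = 285

6, 31, 57, 82, 107, 133, 158, 184, 209, 234, 260, 285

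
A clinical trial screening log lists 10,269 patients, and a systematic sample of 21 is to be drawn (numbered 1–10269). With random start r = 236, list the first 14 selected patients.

236, 725, 1214, 1703, 2192, 2681, 3170, 3659, 4148, 4637, 5126, 5615, 6104, 6593

k = N/n = 10269/21 = 489
patient 1: 236
patient 2: 236 + 489 = 725
patient 3: 725 + 489 = 1214
patient 4: 1214 + 489 = 1703
patient 5: 1703 + 489 = 2192
patient 6: 2192 + 489 = 2681
patient 7: 2681 + 489 = 3170
patient 8: 3170 + 489 = 3659
patient 9: 3659 + 489 = 4148
patient 10: 4148 + 489 = 4637
patient 11: 4637 + 489 = 5126
patient 12: 5126 + 489 = 5615
patient 13: 5615 + 489 = 6104
patient 14: 6104 + 489 = 6593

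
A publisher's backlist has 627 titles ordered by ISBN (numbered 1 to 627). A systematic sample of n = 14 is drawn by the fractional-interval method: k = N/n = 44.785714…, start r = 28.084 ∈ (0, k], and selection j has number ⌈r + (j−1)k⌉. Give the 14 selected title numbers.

29, 73, 118, 163, 208, 253, 297, 342, 387, 432, 476, 521, 566, 611

j=1: r + 0k = 28.084 → ⌈·⌉ = 29
j=2: r + 1k = 72.869714… → ⌈·⌉ = 73
j=3: r + 2k = 117.655428… → ⌈·⌉ = 118
j=4: r + 3k = 162.441142… → ⌈·⌉ = 163
j=5: r + 4k = 207.226857… → ⌈·⌉ = 208
j=6: r + 5k = 252.012571… → ⌈·⌉ = 253
j=7: r + 6k = 296.798285… → ⌈·⌉ = 297
j=8: r + 7k = 341.584 → ⌈·⌉ = 342
j=9: r + 8k = 386.369714… → ⌈·⌉ = 387
j=10: r + 9k = 431.155428… → ⌈·⌉ = 432
j=11: r + 10k = 475.941142… → ⌈·⌉ = 476
j=12: r + 11k = 520.726857… → ⌈·⌉ = 521
j=13: r + 12k = 565.512571… → ⌈·⌉ = 566
j=14: r + 13k = 610.298285… → ⌈·⌉ = 611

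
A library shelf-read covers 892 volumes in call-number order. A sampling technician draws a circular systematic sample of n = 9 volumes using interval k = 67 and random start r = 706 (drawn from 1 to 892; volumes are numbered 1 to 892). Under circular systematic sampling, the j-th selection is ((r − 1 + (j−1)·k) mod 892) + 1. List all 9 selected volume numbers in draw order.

706, 773, 840, 15, 82, 149, 216, 283, 350

Selection 1: 706
Selection 2: 706 + 67 = 773
Selection 3: 773 + 67 = 840
Selection 4: 840 + 67 = 907 → 907 − 892 = 15
Selection 5: 15 + 67 = 82
Selection 6: 82 + 67 = 149
Selection 7: 149 + 67 = 216
Selection 8: 216 + 67 = 283
Selection 9: 283 + 67 = 350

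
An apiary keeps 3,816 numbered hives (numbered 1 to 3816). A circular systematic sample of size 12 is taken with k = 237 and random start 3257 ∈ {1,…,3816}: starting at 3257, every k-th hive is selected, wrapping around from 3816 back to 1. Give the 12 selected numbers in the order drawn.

3257, 3494, 3731, 152, 389, 626, 863, 1100, 1337, 1574, 1811, 2048

Selection 1: 3257
Selection 2: 3257 + 237 = 3494
Selection 3: 3494 + 237 = 3731
Selection 4: 3731 + 237 = 3968 → 3968 − 3816 = 152
Selection 5: 152 + 237 = 389
Selection 6: 389 + 237 = 626
Selection 7: 626 + 237 = 863
Selection 8: 863 + 237 = 1100
Selection 9: 1100 + 237 = 1337
Selection 10: 1337 + 237 = 1574
Selection 11: 1574 + 237 = 1811
Selection 12: 1811 + 237 = 2048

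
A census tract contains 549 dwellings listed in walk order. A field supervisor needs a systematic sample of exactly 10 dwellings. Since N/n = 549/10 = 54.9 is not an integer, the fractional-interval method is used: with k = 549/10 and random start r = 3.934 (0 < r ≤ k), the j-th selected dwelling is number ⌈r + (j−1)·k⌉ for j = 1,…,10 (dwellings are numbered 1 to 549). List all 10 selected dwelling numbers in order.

4, 59, 114, 169, 224, 279, 334, 389, 444, 499

j=1: r + 0k = 3.934 → ⌈·⌉ = 4
j=2: r + 1k = 58.834 → ⌈·⌉ = 59
j=3: r + 2k = 113.734 → ⌈·⌉ = 114
j=4: r + 3k = 168.634 → ⌈·⌉ = 169
j=5: r + 4k = 223.534 → ⌈·⌉ = 224
j=6: r + 5k = 278.434 → ⌈·⌉ = 279
j=7: r + 6k = 333.334 → ⌈·⌉ = 334
j=8: r + 7k = 388.234 → ⌈·⌉ = 389
j=9: r + 8k = 443.134 → ⌈·⌉ = 444
j=10: r + 9k = 498.034 → ⌈·⌉ = 499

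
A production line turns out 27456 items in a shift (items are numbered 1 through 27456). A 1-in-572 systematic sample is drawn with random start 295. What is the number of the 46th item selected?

k = 572
46th selection = r + (46−1)·k = 295 + 45×572 = 295 + 25740 = 26035

26035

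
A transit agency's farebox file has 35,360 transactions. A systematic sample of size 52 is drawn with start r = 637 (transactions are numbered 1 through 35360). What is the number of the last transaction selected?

k = 35360/52 = 680
52nd selection = r + (52−1)·k = 637 + 51×680 = 637 + 34680 = 35317

35317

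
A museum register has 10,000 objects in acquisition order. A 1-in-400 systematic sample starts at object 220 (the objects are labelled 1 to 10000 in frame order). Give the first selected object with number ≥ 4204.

k = 400
Steps past start: ⌈(4204 − 220)/400⌉ = ⌈3984/400⌉ = 10
Selected object: 220 + 10×400 = 4220

4220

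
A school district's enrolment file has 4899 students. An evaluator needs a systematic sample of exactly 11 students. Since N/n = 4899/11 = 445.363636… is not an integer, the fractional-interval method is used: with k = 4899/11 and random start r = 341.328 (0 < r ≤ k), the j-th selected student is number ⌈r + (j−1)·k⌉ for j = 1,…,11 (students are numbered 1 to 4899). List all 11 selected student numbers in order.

342, 787, 1233, 1678, 2123, 2569, 3014, 3459, 3905, 4350, 4795

j=1: r + 0k = 341.328 → ⌈·⌉ = 342
j=2: r + 1k = 786.691636… → ⌈·⌉ = 787
j=3: r + 2k = 1232.055272… → ⌈·⌉ = 1233
j=4: r + 3k = 1677.418909… → ⌈·⌉ = 1678
j=5: r + 4k = 2122.782545… → ⌈·⌉ = 2123
j=6: r + 5k = 2568.146181… → ⌈·⌉ = 2569
j=7: r + 6k = 3013.509818… → ⌈·⌉ = 3014
j=8: r + 7k = 3458.873454… → ⌈·⌉ = 3459
j=9: r + 8k = 3904.237090… → ⌈·⌉ = 3905
j=10: r + 9k = 4349.600727… → ⌈·⌉ = 4350
j=11: r + 10k = 4794.964363… → ⌈·⌉ = 4795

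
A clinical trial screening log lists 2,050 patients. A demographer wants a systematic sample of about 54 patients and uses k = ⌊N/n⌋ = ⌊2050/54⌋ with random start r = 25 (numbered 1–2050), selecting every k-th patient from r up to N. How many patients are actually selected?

k = ⌊2050/54⌋ = 37
Achieved size = ⌊(2050 − 25)/37⌋ + 1 = ⌊2025/37⌋ + 1 = 54 + 1 = 55
(last selection: 25 + 54×37 = 2023 ≤ 2050; next would be 2060 > 2050)

55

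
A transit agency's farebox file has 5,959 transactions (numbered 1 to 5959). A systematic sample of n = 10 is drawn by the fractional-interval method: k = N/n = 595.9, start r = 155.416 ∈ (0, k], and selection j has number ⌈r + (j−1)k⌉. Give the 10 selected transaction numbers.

156, 752, 1348, 1944, 2540, 3135, 3731, 4327, 4923, 5519

j=1: r + 0k = 155.416 → ⌈·⌉ = 156
j=2: r + 1k = 751.316 → ⌈·⌉ = 752
j=3: r + 2k = 1347.216 → ⌈·⌉ = 1348
j=4: r + 3k = 1943.116 → ⌈·⌉ = 1944
j=5: r + 4k = 2539.016 → ⌈·⌉ = 2540
j=6: r + 5k = 3134.916 → ⌈·⌉ = 3135
j=7: r + 6k = 3730.816 → ⌈·⌉ = 3731
j=8: r + 7k = 4326.716 → ⌈·⌉ = 4327
j=9: r + 8k = 4922.616 → ⌈·⌉ = 4923
j=10: r + 9k = 5518.516 → ⌈·⌉ = 5519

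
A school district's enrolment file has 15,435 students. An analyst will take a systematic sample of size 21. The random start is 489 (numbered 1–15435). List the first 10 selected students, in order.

489, 1224, 1959, 2694, 3429, 4164, 4899, 5634, 6369, 7104

k = N/n = 15435/21 = 735
student 1: 489
student 2: 489 + 735 = 1224
student 3: 1224 + 735 = 1959
student 4: 1959 + 735 = 2694
student 5: 2694 + 735 = 3429
student 6: 3429 + 735 = 4164
student 7: 4164 + 735 = 4899
student 8: 4899 + 735 = 5634
student 9: 5634 + 735 = 6369
student 10: 6369 + 735 = 7104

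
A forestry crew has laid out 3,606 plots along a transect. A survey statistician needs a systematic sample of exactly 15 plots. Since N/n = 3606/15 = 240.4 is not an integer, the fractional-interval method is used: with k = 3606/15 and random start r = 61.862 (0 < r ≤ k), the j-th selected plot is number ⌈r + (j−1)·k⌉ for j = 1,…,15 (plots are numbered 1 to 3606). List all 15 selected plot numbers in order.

j=1: r + 0k = 61.862 → ⌈·⌉ = 62
j=2: r + 1k = 302.262 → ⌈·⌉ = 303
j=3: r + 2k = 542.662 → ⌈·⌉ = 543
j=4: r + 3k = 783.062 → ⌈·⌉ = 784
j=5: r + 4k = 1023.462 → ⌈·⌉ = 1024
j=6: r + 5k = 1263.862 → ⌈·⌉ = 1264
j=7: r + 6k = 1504.262 → ⌈·⌉ = 1505
j=8: r + 7k = 1744.662 → ⌈·⌉ = 1745
j=9: r + 8k = 1985.062 → ⌈·⌉ = 1986
j=10: r + 9k = 2225.462 → ⌈·⌉ = 2226
j=11: r + 10k = 2465.862 → ⌈·⌉ = 2466
j=12: r + 11k = 2706.262 → ⌈·⌉ = 2707
j=13: r + 12k = 2946.662 → ⌈·⌉ = 2947
j=14: r + 13k = 3187.062 → ⌈·⌉ = 3188
j=15: r + 14k = 3427.462 → ⌈·⌉ = 3428

62, 303, 543, 784, 1024, 1264, 1505, 1745, 1986, 2226, 2466, 2707, 2947, 3188, 3428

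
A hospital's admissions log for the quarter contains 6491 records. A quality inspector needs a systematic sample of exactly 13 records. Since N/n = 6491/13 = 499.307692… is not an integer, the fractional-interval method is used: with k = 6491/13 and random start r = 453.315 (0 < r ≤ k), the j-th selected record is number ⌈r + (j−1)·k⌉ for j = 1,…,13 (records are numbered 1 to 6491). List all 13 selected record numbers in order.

j=1: r + 0k = 453.315 → ⌈·⌉ = 454
j=2: r + 1k = 952.622692… → ⌈·⌉ = 953
j=3: r + 2k = 1451.930384… → ⌈·⌉ = 1452
j=4: r + 3k = 1951.238076… → ⌈·⌉ = 1952
j=5: r + 4k = 2450.545769… → ⌈·⌉ = 2451
j=6: r + 5k = 2949.853461… → ⌈·⌉ = 2950
j=7: r + 6k = 3449.161153… → ⌈·⌉ = 3450
j=8: r + 7k = 3948.468846… → ⌈·⌉ = 3949
j=9: r + 8k = 4447.776538… → ⌈·⌉ = 4448
j=10: r + 9k = 4947.084230… → ⌈·⌉ = 4948
j=11: r + 10k = 5446.391923… → ⌈·⌉ = 5447
j=12: r + 11k = 5945.699615… → ⌈·⌉ = 5946
j=13: r + 12k = 6445.007307… → ⌈·⌉ = 6446

454, 953, 1452, 1952, 2451, 2950, 3450, 3949, 4448, 4948, 5447, 5946, 6446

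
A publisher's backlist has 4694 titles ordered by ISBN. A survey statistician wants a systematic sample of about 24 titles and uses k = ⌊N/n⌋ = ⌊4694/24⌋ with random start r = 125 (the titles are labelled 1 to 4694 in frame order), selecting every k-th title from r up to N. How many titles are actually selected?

24

k = ⌊4694/24⌋ = 195
Achieved size = ⌊(4694 − 125)/195⌋ + 1 = ⌊4569/195⌋ + 1 = 23 + 1 = 24
(last selection: 125 + 23×195 = 4610 ≤ 4694; next would be 4805 > 4694)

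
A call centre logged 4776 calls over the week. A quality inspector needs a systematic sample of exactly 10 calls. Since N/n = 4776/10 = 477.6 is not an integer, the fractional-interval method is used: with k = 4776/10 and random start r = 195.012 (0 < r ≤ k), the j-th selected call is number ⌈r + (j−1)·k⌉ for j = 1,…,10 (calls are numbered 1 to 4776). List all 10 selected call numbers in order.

196, 673, 1151, 1628, 2106, 2584, 3061, 3539, 4016, 4494

j=1: r + 0k = 195.012 → ⌈·⌉ = 196
j=2: r + 1k = 672.612 → ⌈·⌉ = 673
j=3: r + 2k = 1150.212 → ⌈·⌉ = 1151
j=4: r + 3k = 1627.812 → ⌈·⌉ = 1628
j=5: r + 4k = 2105.412 → ⌈·⌉ = 2106
j=6: r + 5k = 2583.012 → ⌈·⌉ = 2584
j=7: r + 6k = 3060.612 → ⌈·⌉ = 3061
j=8: r + 7k = 3538.212 → ⌈·⌉ = 3539
j=9: r + 8k = 4015.812 → ⌈·⌉ = 4016
j=10: r + 9k = 4493.412 → ⌈·⌉ = 4494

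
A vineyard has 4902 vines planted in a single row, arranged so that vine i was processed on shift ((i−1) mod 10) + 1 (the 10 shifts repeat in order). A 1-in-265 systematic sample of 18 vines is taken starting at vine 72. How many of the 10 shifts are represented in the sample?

Consecutive selections differ by k = 265, so their shift numbers differ by 265 mod 10 = 5.
gcd(265, 10) = 5, so the sample visits 10/5 = 2 distinct residues mod 10.
Start 72 is shift 2; the shifts hit are 2, 7.

2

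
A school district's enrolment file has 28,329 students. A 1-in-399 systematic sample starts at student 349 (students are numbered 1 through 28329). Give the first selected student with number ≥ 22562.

22693

k = 399
Steps past start: ⌈(22562 − 349)/399⌉ = ⌈22213/399⌉ = 56
Selected student: 349 + 56×399 = 22693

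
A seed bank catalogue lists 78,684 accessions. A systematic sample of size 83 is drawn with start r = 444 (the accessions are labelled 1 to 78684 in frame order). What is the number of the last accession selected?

78180

k = 78684/83 = 948
83rd selection = r + (83−1)·k = 444 + 82×948 = 444 + 77736 = 78180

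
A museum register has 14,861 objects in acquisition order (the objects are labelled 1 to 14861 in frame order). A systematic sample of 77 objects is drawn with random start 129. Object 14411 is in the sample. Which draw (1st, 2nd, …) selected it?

75

k = 14861/77 = 193
position = (14411 − 129)/193 + 1 = 14282/193 + 1 = 74 + 1 = 75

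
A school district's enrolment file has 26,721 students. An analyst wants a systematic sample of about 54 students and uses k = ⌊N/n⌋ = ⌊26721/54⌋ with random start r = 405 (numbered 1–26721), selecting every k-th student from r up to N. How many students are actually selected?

k = ⌊26721/54⌋ = 494
Achieved size = ⌊(26721 − 405)/494⌋ + 1 = ⌊26316/494⌋ + 1 = 53 + 1 = 54
(last selection: 405 + 53×494 = 26587 ≤ 26721; next would be 27081 > 26721)

54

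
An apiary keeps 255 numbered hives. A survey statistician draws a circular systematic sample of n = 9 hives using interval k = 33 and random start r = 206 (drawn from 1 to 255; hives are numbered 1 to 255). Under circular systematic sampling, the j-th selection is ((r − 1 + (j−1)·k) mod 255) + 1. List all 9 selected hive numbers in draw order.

Selection 1: 206
Selection 2: 206 + 33 = 239
Selection 3: 239 + 33 = 272 → 272 − 255 = 17
Selection 4: 17 + 33 = 50
Selection 5: 50 + 33 = 83
Selection 6: 83 + 33 = 116
Selection 7: 116 + 33 = 149
Selection 8: 149 + 33 = 182
Selection 9: 182 + 33 = 215

206, 239, 17, 50, 83, 116, 149, 182, 215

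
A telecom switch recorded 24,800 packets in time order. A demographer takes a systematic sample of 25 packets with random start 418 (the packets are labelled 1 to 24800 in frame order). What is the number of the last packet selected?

24226

k = 24800/25 = 992
25th selection = r + (25−1)·k = 418 + 24×992 = 418 + 23808 = 24226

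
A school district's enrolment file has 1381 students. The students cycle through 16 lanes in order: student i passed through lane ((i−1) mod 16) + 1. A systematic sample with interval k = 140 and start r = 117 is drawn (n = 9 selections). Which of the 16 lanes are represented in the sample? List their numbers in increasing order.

1, 5, 9, 13

Consecutive selections differ by k = 140, so their lane numbers differ by 140 mod 16 = 12.
gcd(140, 16) = 4, so the sample visits 16/4 = 4 distinct residues mod 16.
Start 117 is lane 5; the lanes hit are 1, 5, 9, 13.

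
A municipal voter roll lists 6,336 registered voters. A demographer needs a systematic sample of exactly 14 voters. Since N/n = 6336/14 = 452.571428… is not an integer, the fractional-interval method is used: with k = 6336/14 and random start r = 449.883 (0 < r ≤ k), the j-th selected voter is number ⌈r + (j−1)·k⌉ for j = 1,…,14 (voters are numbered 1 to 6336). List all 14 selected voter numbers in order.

450, 903, 1356, 1808, 2261, 2713, 3166, 3618, 4071, 4524, 4976, 5429, 5881, 6334

j=1: r + 0k = 449.883 → ⌈·⌉ = 450
j=2: r + 1k = 902.454428… → ⌈·⌉ = 903
j=3: r + 2k = 1355.025857… → ⌈·⌉ = 1356
j=4: r + 3k = 1807.597285… → ⌈·⌉ = 1808
j=5: r + 4k = 2260.168714… → ⌈·⌉ = 2261
j=6: r + 5k = 2712.740142… → ⌈·⌉ = 2713
j=7: r + 6k = 3165.311571… → ⌈·⌉ = 3166
j=8: r + 7k = 3617.883 → ⌈·⌉ = 3618
j=9: r + 8k = 4070.454428… → ⌈·⌉ = 4071
j=10: r + 9k = 4523.025857… → ⌈·⌉ = 4524
j=11: r + 10k = 4975.597285… → ⌈·⌉ = 4976
j=12: r + 11k = 5428.168714… → ⌈·⌉ = 5429
j=13: r + 12k = 5880.740142… → ⌈·⌉ = 5881
j=14: r + 13k = 6333.311571… → ⌈·⌉ = 6334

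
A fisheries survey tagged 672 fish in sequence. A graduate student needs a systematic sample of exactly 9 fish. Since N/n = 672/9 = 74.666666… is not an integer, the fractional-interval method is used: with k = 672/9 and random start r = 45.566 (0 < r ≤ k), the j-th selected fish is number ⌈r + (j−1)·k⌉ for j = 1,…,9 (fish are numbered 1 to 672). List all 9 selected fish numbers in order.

46, 121, 195, 270, 345, 419, 494, 569, 643

j=1: r + 0k = 45.566 → ⌈·⌉ = 46
j=2: r + 1k = 120.232666… → ⌈·⌉ = 121
j=3: r + 2k = 194.899333… → ⌈·⌉ = 195
j=4: r + 3k = 269.566 → ⌈·⌉ = 270
j=5: r + 4k = 344.232666… → ⌈·⌉ = 345
j=6: r + 5k = 418.899333… → ⌈·⌉ = 419
j=7: r + 6k = 493.566 → ⌈·⌉ = 494
j=8: r + 7k = 568.232666… → ⌈·⌉ = 569
j=9: r + 8k = 642.899333… → ⌈·⌉ = 643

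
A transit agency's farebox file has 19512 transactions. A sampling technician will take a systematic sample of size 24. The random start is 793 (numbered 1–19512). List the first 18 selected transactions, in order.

k = N/n = 19512/24 = 813
transaction 1: 793
transaction 2: 793 + 813 = 1606
transaction 3: 1606 + 813 = 2419
transaction 4: 2419 + 813 = 3232
transaction 5: 3232 + 813 = 4045
transaction 6: 4045 + 813 = 4858
transaction 7: 4858 + 813 = 5671
transaction 8: 5671 + 813 = 6484
transaction 9: 6484 + 813 = 7297
transaction 10: 7297 + 813 = 8110
transaction 11: 8110 + 813 = 8923
transaction 12: 8923 + 813 = 9736
transaction 13: 9736 + 813 = 10549
transaction 14: 10549 + 813 = 11362
transaction 15: 11362 + 813 = 12175
transaction 16: 12175 + 813 = 12988
transaction 17: 12988 + 813 = 13801
transaction 18: 13801 + 813 = 14614

793, 1606, 2419, 3232, 4045, 4858, 5671, 6484, 7297, 8110, 8923, 9736, 10549, 11362, 12175, 12988, 13801, 14614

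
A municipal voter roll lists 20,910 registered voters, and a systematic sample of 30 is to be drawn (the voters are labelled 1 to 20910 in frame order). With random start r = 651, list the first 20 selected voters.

k = N/n = 20910/30 = 697
voter 1: 651
voter 2: 651 + 697 = 1348
voter 3: 1348 + 697 = 2045
voter 4: 2045 + 697 = 2742
voter 5: 2742 + 697 = 3439
voter 6: 3439 + 697 = 4136
voter 7: 4136 + 697 = 4833
voter 8: 4833 + 697 = 5530
voter 9: 5530 + 697 = 6227
voter 10: 6227 + 697 = 6924
voter 11: 6924 + 697 = 7621
voter 12: 7621 + 697 = 8318
voter 13: 8318 + 697 = 9015
voter 14: 9015 + 697 = 9712
voter 15: 9712 + 697 = 10409
voter 16: 10409 + 697 = 11106
voter 17: 11106 + 697 = 11803
voter 18: 11803 + 697 = 12500
voter 19: 12500 + 697 = 13197
voter 20: 13197 + 697 = 13894

651, 1348, 2045, 2742, 3439, 4136, 4833, 5530, 6227, 6924, 7621, 8318, 9015, 9712, 10409, 11106, 11803, 12500, 13197, 13894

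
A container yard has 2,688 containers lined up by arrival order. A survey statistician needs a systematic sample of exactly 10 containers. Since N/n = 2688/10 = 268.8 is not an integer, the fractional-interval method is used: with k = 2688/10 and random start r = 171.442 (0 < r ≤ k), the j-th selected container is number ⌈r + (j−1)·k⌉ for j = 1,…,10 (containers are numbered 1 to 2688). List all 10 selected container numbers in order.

172, 441, 710, 978, 1247, 1516, 1785, 2054, 2322, 2591

j=1: r + 0k = 171.442 → ⌈·⌉ = 172
j=2: r + 1k = 440.242 → ⌈·⌉ = 441
j=3: r + 2k = 709.042 → ⌈·⌉ = 710
j=4: r + 3k = 977.842 → ⌈·⌉ = 978
j=5: r + 4k = 1246.642 → ⌈·⌉ = 1247
j=6: r + 5k = 1515.442 → ⌈·⌉ = 1516
j=7: r + 6k = 1784.242 → ⌈·⌉ = 1785
j=8: r + 7k = 2053.042 → ⌈·⌉ = 2054
j=9: r + 8k = 2321.842 → ⌈·⌉ = 2322
j=10: r + 9k = 2590.642 → ⌈·⌉ = 2591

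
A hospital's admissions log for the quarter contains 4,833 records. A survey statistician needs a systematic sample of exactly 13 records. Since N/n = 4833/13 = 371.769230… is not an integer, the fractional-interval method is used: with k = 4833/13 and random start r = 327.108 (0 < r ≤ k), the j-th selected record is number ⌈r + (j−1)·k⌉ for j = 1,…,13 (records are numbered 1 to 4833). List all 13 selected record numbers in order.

328, 699, 1071, 1443, 1815, 2186, 2558, 2930, 3302, 3674, 4045, 4417, 4789

j=1: r + 0k = 327.108 → ⌈·⌉ = 328
j=2: r + 1k = 698.877230… → ⌈·⌉ = 699
j=3: r + 2k = 1070.646461… → ⌈·⌉ = 1071
j=4: r + 3k = 1442.415692… → ⌈·⌉ = 1443
j=5: r + 4k = 1814.184923… → ⌈·⌉ = 1815
j=6: r + 5k = 2185.954153… → ⌈·⌉ = 2186
j=7: r + 6k = 2557.723384… → ⌈·⌉ = 2558
j=8: r + 7k = 2929.492615… → ⌈·⌉ = 2930
j=9: r + 8k = 3301.261846… → ⌈·⌉ = 3302
j=10: r + 9k = 3673.031076… → ⌈·⌉ = 3674
j=11: r + 10k = 4044.800307… → ⌈·⌉ = 4045
j=12: r + 11k = 4416.569538… → ⌈·⌉ = 4417
j=13: r + 12k = 4788.338769… → ⌈·⌉ = 4789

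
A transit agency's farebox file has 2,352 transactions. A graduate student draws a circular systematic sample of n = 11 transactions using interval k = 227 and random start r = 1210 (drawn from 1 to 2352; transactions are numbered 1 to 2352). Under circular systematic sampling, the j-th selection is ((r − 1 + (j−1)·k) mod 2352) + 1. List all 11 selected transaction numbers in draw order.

Selection 1: 1210
Selection 2: 1210 + 227 = 1437
Selection 3: 1437 + 227 = 1664
Selection 4: 1664 + 227 = 1891
Selection 5: 1891 + 227 = 2118
Selection 6: 2118 + 227 = 2345
Selection 7: 2345 + 227 = 2572 → 2572 − 2352 = 220
Selection 8: 220 + 227 = 447
Selection 9: 447 + 227 = 674
Selection 10: 674 + 227 = 901
Selection 11: 901 + 227 = 1128

1210, 1437, 1664, 1891, 2118, 2345, 220, 447, 674, 901, 1128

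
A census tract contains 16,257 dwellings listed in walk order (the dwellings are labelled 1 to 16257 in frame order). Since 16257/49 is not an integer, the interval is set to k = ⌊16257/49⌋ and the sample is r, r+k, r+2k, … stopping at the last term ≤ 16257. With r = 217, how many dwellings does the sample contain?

49

k = ⌊16257/49⌋ = 331
Achieved size = ⌊(16257 − 217)/331⌋ + 1 = ⌊16040/331⌋ + 1 = 48 + 1 = 49
(last selection: 217 + 48×331 = 16105 ≤ 16257; next would be 16436 > 16257)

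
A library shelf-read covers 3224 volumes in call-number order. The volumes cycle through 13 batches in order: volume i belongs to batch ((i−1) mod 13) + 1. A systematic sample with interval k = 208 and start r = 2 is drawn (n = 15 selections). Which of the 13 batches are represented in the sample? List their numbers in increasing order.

2

Consecutive selections differ by k = 208, so their batch numbers differ by 208 mod 13 = 0.
gcd(208, 13) = 13, so the sample visits 13/13 = 1 distinct residues mod 13.
Start 2 is batch 2; the batches hit are 2.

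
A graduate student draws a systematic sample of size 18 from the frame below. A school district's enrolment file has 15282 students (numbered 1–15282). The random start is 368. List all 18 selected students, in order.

368, 1217, 2066, 2915, 3764, 4613, 5462, 6311, 7160, 8009, 8858, 9707, 10556, 11405, 12254, 13103, 13952, 14801

k = N/n = 15282/18 = 849
student 1: 368
student 2: 368 + 849 = 1217
student 3: 1217 + 849 = 2066
student 4: 2066 + 849 = 2915
student 5: 2915 + 849 = 3764
student 6: 3764 + 849 = 4613
student 7: 4613 + 849 = 5462
student 8: 5462 + 849 = 6311
student 9: 6311 + 849 = 7160
student 10: 7160 + 849 = 8009
student 11: 8009 + 849 = 8858
student 12: 8858 + 849 = 9707
student 13: 9707 + 849 = 10556
student 14: 10556 + 849 = 11405
student 15: 11405 + 849 = 12254
student 16: 12254 + 849 = 13103
student 17: 13103 + 849 = 13952
student 18: 13952 + 849 = 14801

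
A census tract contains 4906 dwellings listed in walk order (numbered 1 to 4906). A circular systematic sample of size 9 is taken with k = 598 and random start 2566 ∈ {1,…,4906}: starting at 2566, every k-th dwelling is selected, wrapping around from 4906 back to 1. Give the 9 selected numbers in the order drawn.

Selection 1: 2566
Selection 2: 2566 + 598 = 3164
Selection 3: 3164 + 598 = 3762
Selection 4: 3762 + 598 = 4360
Selection 5: 4360 + 598 = 4958 → 4958 − 4906 = 52
Selection 6: 52 + 598 = 650
Selection 7: 650 + 598 = 1248
Selection 8: 1248 + 598 = 1846
Selection 9: 1846 + 598 = 2444

2566, 3164, 3762, 4360, 52, 650, 1248, 1846, 2444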